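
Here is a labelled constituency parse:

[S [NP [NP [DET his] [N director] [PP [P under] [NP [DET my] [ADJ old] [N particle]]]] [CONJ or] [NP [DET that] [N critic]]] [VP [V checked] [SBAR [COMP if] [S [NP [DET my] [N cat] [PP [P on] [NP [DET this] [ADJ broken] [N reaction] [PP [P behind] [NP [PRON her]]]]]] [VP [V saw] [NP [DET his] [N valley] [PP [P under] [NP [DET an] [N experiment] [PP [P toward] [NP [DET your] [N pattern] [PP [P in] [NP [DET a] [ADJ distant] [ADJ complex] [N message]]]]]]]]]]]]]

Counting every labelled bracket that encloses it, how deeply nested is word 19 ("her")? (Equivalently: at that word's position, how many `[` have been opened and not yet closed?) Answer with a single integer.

10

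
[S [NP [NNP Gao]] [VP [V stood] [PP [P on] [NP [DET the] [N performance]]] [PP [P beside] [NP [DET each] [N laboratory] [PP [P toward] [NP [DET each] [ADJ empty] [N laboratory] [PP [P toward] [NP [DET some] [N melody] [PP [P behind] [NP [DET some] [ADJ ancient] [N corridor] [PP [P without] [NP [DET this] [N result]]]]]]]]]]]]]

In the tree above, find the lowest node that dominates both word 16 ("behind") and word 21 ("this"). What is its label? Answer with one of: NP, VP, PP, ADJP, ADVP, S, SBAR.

PP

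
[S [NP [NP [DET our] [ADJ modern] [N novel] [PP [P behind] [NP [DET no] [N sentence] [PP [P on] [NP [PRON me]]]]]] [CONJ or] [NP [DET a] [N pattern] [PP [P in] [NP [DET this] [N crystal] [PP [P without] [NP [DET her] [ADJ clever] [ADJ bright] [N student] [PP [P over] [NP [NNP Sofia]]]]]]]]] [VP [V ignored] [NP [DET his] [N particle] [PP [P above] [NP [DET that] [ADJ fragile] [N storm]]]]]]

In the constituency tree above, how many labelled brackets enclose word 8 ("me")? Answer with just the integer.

8

Path from the root down to the word: S → NP → NP → PP → NP → PP → NP → PRON. That is 8 enclosing brackets.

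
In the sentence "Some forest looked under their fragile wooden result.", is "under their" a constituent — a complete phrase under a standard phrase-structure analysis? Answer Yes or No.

No

The sequence begins inside the preposition "under" and ends inside the noun phrase "their fragile wooden result"; it crosses a phrase boundary, so no single node in the tree spans exactly those words.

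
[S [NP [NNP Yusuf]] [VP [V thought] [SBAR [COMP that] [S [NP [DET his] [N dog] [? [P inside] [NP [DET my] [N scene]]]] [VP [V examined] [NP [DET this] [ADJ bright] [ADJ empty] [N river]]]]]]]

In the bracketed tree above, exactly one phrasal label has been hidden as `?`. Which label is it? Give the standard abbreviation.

Looking at what the `?` directly dominates — P 'inside', NP — this is a prepositional phrase (PP).

PP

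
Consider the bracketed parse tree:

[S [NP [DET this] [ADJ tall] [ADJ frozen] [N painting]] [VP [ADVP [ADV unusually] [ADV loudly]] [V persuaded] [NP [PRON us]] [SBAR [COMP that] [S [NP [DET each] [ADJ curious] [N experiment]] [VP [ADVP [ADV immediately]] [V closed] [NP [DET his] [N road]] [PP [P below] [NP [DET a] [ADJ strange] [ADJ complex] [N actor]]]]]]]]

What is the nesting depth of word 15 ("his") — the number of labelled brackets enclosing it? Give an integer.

7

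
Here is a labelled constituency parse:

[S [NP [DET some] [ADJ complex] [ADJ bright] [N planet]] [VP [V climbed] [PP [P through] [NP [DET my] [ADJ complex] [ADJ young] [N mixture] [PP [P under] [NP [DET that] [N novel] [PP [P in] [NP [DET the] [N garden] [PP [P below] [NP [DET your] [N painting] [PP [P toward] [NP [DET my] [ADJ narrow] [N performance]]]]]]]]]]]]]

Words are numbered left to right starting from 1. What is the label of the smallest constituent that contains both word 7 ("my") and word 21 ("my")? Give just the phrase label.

NP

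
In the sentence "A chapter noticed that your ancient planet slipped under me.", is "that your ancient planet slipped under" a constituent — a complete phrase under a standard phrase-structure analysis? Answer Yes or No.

No

The sequence begins inside the complementizer "that" and ends inside the clause "your ancient planet slipped under me"; it crosses a phrase boundary, so no single node in the tree spans exactly those words.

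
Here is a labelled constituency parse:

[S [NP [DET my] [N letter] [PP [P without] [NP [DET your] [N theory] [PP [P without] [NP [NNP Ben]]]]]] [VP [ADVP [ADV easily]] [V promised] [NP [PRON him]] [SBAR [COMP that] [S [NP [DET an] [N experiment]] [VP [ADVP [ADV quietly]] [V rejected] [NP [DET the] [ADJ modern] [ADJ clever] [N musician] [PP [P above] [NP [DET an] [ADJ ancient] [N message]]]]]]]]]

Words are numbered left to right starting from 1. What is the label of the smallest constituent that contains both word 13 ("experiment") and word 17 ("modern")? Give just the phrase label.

S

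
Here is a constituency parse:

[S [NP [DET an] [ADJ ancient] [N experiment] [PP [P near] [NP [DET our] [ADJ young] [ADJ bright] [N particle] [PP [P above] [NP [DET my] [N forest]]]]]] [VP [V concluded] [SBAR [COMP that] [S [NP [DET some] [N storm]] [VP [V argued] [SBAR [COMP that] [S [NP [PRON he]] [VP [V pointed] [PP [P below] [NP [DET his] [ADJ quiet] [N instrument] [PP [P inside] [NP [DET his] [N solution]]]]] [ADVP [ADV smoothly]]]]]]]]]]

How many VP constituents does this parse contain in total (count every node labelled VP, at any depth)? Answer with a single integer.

3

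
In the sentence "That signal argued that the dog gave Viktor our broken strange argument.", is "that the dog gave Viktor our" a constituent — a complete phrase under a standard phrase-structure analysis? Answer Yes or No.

No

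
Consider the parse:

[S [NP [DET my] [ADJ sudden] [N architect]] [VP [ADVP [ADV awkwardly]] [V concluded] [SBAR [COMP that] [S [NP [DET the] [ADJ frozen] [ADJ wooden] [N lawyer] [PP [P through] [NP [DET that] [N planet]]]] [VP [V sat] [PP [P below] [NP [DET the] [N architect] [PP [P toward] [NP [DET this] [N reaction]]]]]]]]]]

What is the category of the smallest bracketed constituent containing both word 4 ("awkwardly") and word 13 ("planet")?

VP

The smallest bracket enclosing both words is [VP awkwardly concluded that the frozen wooden lawyer through that planet sat below the architect toward this reaction], so the label is VP.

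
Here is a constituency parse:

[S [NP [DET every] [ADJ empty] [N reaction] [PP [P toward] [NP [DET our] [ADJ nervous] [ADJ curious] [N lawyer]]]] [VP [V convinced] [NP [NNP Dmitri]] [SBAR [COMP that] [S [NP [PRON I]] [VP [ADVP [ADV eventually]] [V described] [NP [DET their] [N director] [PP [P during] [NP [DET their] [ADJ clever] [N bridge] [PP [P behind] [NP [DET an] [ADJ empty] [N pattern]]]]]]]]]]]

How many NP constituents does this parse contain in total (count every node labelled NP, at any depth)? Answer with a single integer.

The NP constituents are: [NP every empty reaction toward our nervous curious lawyer]; [NP our nervous curious lawyer]; [NP Dmitri]; [NP I]; [NP their director during their clever bridge behind an empty pattern]; [NP their clever bridge behind an empty pattern] …. Total: 7.

7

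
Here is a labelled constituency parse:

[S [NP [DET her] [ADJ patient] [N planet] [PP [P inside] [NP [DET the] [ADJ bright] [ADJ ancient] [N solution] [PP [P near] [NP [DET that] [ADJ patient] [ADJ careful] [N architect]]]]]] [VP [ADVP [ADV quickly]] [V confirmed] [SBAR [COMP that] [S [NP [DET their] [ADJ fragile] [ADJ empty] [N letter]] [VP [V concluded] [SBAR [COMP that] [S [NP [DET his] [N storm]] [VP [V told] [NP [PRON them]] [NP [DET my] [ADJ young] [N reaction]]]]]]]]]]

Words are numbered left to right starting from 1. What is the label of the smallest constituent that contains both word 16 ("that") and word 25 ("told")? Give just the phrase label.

SBAR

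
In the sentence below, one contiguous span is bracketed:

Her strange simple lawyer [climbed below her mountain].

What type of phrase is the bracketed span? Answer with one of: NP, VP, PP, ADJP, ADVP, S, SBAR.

VP

The span is built around the verb "climbed" — a verb phrase (VP).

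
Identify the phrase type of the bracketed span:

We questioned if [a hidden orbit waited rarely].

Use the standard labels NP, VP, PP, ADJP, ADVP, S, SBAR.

S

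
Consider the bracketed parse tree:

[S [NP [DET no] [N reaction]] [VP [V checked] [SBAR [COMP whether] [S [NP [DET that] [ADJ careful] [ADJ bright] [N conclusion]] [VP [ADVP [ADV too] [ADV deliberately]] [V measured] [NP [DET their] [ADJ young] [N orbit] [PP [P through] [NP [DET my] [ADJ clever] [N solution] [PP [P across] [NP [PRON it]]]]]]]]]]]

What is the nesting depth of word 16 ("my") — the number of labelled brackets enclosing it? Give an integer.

Counting open brackets not yet closed at "my": [S [VP [SBAR [S [VP [NP [PP [NP [DET = 9.

9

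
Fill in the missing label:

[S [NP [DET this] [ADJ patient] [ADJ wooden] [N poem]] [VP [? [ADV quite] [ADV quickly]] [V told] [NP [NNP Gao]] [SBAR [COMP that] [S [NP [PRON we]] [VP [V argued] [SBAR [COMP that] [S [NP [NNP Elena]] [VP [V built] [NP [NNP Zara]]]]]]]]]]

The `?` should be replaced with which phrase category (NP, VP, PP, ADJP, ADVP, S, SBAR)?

ADVP

Looking at what the `?` directly dominates — ADV 'quite', ADV 'quickly' — this is an adverb phrase (ADVP).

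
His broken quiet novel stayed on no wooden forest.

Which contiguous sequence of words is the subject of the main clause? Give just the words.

his broken quiet novel

The subject of the main clause is the NP immediately before the verb "stayed": "his broken quiet novel".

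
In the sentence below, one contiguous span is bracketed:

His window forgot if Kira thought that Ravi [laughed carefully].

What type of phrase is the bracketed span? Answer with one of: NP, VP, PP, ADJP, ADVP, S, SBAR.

VP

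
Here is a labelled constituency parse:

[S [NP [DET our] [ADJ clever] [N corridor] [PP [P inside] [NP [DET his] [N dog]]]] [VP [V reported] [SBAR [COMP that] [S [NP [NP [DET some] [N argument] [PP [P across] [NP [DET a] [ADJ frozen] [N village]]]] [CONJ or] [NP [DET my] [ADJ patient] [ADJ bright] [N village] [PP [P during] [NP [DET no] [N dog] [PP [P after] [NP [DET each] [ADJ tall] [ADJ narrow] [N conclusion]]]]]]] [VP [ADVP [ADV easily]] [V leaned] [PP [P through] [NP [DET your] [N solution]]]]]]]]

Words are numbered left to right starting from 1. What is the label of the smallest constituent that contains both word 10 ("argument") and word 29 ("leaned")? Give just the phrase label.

S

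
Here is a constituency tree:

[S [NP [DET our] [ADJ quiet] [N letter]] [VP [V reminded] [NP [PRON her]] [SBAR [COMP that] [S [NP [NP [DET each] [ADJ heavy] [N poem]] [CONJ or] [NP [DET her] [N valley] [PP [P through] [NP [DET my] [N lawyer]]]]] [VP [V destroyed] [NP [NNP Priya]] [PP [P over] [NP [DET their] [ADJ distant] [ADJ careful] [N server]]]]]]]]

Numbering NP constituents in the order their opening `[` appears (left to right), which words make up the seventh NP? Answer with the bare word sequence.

In left-to-right order the NP constituents are "our quiet letter"; "her"; "each heavy poem or her valley through my lawyer"; "each heavy poem"; "her valley through my lawyer"; "my lawyer"; "Priya"; "their distant careful server". Number 7 is "Priya".

Priya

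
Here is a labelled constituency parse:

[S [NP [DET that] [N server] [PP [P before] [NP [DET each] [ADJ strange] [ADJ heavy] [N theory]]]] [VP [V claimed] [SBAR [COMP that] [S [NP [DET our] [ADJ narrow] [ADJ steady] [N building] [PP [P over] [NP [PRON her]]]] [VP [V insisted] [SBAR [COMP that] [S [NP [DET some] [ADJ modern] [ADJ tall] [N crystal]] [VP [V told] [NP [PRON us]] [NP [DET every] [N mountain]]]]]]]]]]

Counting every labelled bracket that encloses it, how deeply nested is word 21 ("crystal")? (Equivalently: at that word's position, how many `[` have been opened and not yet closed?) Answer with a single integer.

9

The word sits inside N, which is inside NP, inside S, inside SBAR, inside VP, inside S, inside SBAR, inside VP, inside S — 9 brackets in all.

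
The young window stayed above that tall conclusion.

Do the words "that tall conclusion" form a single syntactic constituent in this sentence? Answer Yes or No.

"that tall conclusion" is exactly the noun phrase [NP that tall conclusion], a complete constituent.

Yes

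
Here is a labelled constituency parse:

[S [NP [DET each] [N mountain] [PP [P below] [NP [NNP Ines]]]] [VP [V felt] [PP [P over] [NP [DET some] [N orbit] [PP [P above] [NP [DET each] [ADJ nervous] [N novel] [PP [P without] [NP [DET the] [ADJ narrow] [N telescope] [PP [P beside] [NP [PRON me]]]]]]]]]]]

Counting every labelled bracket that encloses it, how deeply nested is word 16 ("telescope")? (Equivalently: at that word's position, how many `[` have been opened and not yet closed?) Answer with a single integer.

The word sits inside N, which is inside NP, inside PP, inside NP, inside PP, inside NP, inside PP, inside VP, inside S — 9 brackets in all.

9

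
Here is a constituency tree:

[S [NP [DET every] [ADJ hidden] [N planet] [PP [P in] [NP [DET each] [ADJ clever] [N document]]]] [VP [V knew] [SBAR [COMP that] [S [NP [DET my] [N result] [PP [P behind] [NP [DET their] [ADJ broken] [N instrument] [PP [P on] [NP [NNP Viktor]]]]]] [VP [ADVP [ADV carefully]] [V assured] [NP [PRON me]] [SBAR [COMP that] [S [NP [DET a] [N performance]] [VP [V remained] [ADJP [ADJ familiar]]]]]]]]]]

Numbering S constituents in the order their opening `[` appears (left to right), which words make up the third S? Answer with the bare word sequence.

a performance remained familiar

The S opening brackets appear, in order, over: "every hidden planet in each clever document knew that my result behind their broken instrument on Viktor carefully assured me that a performance remained familiar"; "my result behind their broken instrument on Viktor carefully assured me that a performance remained familiar"; "a performance remained familiar". The third one spans "a performance remained familiar".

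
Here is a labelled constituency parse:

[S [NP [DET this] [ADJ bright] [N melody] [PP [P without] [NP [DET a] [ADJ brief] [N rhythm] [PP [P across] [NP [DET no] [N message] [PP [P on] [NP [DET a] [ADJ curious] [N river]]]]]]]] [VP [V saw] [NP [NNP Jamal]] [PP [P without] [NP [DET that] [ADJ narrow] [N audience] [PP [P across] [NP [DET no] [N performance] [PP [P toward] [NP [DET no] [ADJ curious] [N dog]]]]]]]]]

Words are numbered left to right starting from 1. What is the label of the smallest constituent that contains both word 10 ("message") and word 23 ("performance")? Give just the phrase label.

S

Both words fall inside [S this bright melody without a brief rhythm across no message on a curious river saw Jamal without that narrow audience across no performance toward no curious dog] (words 1–27), and no smaller constituent contains them both. Label: S.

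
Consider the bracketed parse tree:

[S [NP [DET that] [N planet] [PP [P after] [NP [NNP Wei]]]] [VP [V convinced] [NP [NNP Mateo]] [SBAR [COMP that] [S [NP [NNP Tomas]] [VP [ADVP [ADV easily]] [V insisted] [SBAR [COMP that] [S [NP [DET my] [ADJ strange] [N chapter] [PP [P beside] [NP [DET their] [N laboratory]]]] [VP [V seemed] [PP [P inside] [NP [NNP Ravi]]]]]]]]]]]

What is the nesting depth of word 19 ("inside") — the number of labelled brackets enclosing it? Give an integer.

10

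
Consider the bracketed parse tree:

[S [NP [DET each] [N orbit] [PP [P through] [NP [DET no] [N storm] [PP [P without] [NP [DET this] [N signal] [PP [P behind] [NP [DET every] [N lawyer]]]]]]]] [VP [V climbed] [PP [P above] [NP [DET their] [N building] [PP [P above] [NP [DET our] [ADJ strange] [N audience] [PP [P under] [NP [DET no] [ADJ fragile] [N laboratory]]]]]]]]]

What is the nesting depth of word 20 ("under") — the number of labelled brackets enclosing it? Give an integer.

Counting open brackets not yet closed at "under": [S [VP [PP [NP [PP [NP [PP [P = 8.

8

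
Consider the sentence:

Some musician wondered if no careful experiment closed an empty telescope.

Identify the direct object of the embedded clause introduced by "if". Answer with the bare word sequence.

an empty telescope

"closed" heads the VP of the embedded clause introduced by "if", and "an empty telescope" is its direct object.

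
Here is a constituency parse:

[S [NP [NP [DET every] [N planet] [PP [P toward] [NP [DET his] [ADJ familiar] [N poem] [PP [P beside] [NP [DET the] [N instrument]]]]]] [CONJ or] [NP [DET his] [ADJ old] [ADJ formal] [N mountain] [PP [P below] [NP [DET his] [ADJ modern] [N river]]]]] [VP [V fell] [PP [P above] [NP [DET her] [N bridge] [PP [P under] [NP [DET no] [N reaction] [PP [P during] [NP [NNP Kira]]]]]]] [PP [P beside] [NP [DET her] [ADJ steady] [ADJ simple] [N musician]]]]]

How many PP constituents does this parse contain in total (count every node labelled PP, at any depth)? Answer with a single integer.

Listing each PP by its span: [PP toward his familiar poem beside the instrument]; [PP beside the instrument]; [PP below his modern river]; [PP above her bridge under no reaction during Kira]; [PP under no reaction during Kira]; [PP during Kira] … — that makes 7.

7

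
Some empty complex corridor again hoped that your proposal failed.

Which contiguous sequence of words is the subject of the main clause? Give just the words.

some empty complex corridor

In the main clause the verb is "hoped"; the NP preceding it, "some empty complex corridor", is the subject.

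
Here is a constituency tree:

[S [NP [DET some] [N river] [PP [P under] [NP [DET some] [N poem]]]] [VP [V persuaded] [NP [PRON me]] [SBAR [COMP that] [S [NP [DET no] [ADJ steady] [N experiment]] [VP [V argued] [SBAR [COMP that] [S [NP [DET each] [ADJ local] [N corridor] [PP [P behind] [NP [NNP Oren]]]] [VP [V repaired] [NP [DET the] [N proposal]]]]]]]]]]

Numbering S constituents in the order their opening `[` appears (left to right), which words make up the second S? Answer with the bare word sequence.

no steady experiment argued that each local corridor behind Oren repaired the proposal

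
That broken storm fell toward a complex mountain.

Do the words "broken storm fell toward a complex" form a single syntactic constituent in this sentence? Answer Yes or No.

No

The sequence begins inside the noun phrase "that broken storm" and ends inside the verb phrase "fell toward a complex mountain"; it crosses a phrase boundary, so no single node in the tree spans exactly those words.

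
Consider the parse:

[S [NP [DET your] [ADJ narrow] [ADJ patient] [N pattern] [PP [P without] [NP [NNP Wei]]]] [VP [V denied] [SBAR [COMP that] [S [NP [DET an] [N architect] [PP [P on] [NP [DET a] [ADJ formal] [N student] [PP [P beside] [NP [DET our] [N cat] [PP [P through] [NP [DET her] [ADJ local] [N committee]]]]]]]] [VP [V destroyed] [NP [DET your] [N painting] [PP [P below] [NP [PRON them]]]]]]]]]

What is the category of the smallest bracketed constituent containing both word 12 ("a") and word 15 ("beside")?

NP

Word 12 lies under S → VP → SBAR → S → NP → PP → NP → DET; word 15 lies under S → VP → SBAR → S → NP → PP → NP → PP → P. The lowest shared node is the NP.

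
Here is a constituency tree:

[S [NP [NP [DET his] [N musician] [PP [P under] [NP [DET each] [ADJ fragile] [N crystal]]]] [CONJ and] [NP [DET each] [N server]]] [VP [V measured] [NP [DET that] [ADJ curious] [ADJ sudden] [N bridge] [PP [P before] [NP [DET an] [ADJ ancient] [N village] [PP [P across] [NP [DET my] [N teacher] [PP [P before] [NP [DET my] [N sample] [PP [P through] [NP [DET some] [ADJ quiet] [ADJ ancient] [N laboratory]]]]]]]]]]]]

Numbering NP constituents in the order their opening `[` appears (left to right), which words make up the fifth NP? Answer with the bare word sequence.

that curious sudden bridge before an ancient village across my teacher before my sample through some quiet ancient laboratory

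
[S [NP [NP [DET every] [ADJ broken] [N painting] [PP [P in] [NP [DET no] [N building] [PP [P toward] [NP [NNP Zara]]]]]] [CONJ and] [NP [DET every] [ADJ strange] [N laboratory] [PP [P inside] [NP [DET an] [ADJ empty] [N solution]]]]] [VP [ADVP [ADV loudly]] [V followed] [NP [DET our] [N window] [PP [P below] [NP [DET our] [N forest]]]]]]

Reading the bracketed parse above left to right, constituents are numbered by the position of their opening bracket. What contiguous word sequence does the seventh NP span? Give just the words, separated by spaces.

our window below our forest

In left-to-right order the NP constituents are "every broken painting in no building toward Zara and every strange laboratory inside an empty solution"; "every broken painting in no building toward Zara"; "no building toward Zara"; "Zara"; "every strange laboratory inside an empty solution"; "an empty solution"; "our window below our forest"; "our forest". Number 7 is "our window below our forest".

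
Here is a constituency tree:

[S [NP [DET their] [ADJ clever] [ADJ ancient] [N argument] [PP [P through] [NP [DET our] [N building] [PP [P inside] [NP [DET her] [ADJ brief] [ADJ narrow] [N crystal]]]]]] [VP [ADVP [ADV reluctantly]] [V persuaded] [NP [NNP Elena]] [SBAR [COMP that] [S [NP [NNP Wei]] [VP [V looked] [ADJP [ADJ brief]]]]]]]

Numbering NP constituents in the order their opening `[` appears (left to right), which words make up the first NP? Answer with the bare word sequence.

Opening `[NP` markers occur at word positions 1, 6, 9, 15, 17; the first of these opens the constituent [NP their clever ancient argument through our building inside her brief narrow crystal].

their clever ancient argument through our building inside her brief narrow crystal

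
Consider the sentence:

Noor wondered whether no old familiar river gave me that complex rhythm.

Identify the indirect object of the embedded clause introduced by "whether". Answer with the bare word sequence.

me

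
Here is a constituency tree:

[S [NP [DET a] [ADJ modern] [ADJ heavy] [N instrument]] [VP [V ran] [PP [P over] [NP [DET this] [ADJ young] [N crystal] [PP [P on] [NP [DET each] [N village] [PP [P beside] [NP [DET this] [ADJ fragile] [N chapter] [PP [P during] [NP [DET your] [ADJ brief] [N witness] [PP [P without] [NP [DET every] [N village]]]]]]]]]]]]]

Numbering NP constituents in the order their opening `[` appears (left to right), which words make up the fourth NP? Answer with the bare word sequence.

Opening `[NP` markers occur at word positions 1, 7, 11, 14, 18, 22; the fourth of these opens the constituent [NP this fragile chapter during your brief witness without every village].

this fragile chapter during your brief witness without every village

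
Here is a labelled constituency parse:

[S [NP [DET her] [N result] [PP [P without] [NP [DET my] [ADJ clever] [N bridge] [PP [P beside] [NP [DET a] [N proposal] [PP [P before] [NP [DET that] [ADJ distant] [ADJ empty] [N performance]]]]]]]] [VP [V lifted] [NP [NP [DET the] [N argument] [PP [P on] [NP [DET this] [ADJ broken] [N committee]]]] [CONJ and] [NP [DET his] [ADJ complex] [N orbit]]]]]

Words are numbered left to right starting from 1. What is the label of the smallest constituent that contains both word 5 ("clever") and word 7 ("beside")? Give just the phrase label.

The smallest bracket enclosing both words is [NP my clever bridge beside a proposal before that distant empty performance], so the label is NP.

NP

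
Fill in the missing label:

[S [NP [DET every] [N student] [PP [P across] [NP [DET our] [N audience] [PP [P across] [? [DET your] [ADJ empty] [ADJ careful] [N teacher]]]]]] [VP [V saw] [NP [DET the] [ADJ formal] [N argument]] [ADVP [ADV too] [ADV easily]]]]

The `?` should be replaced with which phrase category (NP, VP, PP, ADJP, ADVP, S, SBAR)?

NP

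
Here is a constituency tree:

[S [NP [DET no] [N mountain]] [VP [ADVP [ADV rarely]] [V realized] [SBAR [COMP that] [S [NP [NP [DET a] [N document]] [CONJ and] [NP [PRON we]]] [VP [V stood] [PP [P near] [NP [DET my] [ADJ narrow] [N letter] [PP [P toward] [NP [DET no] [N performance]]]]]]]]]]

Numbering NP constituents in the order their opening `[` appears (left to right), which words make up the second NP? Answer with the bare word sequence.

a document and we

The NP opening brackets appear, in order, over: "no mountain"; "a document and we"; "a document"; "we"; "my narrow letter toward no performance"; "no performance". The second one spans "a document and we".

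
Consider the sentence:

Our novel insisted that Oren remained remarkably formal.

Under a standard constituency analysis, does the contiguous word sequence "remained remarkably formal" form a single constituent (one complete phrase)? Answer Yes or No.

Yes

"remained remarkably formal" is exactly the verb phrase [VP remained remarkably formal], a complete constituent.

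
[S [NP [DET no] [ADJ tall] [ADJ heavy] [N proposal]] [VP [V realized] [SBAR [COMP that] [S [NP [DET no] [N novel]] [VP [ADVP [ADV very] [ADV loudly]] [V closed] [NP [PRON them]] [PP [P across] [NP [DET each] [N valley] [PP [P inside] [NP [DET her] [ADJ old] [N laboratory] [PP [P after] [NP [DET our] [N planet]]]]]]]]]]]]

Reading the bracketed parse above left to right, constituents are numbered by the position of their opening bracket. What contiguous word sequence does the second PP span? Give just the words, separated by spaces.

The PP opening brackets appear, in order, over: "across each valley inside her old laboratory after our planet"; "inside her old laboratory after our planet"; "after our planet". The second one spans "inside her old laboratory after our planet".

inside her old laboratory after our planet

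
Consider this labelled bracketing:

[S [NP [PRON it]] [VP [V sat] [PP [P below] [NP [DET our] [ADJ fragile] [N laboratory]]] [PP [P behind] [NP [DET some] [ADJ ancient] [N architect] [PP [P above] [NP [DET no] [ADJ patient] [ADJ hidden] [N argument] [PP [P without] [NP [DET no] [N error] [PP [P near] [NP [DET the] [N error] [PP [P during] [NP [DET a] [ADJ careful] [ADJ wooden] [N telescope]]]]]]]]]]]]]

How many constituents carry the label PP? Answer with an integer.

6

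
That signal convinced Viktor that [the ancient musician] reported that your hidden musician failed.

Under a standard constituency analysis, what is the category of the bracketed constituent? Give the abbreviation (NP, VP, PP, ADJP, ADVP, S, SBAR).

The bracketed span "the ancient musician" is headed by "musician", making it a noun phrase (NP).

NP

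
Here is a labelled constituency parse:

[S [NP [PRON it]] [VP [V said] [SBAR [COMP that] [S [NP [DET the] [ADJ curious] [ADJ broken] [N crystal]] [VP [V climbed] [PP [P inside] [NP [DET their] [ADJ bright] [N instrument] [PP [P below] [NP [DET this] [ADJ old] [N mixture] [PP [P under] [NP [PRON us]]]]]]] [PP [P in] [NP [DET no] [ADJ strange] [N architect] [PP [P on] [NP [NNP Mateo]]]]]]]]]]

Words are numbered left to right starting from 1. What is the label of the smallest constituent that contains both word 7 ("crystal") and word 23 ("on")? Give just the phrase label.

S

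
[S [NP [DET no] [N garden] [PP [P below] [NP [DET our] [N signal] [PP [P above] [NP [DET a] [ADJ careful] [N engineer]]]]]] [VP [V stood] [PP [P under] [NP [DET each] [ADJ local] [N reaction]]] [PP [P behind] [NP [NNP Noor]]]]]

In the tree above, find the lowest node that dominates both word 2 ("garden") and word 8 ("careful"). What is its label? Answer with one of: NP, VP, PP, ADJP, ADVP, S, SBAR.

NP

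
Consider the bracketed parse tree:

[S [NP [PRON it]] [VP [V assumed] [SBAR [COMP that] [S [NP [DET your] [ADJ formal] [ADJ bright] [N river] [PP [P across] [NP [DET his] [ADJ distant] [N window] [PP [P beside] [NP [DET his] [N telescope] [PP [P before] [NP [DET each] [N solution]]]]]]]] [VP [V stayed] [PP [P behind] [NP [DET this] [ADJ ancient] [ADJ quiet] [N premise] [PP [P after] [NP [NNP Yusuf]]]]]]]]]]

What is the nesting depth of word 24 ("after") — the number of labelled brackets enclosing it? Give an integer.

9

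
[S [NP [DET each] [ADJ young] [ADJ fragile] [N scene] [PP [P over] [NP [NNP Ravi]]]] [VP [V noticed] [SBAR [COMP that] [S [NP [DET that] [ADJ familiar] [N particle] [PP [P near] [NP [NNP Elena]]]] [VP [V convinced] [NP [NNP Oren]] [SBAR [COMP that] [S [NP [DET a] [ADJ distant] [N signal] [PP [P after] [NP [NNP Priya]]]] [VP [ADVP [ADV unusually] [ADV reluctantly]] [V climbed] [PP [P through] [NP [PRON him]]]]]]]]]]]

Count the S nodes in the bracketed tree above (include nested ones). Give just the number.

3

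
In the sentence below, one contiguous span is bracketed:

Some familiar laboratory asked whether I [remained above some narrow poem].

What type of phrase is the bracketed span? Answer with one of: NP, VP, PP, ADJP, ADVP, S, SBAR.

VP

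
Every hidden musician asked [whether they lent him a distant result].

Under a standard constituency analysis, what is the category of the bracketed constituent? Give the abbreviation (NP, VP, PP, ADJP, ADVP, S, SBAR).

SBAR

The span is built around the complementizer "whether" — a subordinate clause (SBAR).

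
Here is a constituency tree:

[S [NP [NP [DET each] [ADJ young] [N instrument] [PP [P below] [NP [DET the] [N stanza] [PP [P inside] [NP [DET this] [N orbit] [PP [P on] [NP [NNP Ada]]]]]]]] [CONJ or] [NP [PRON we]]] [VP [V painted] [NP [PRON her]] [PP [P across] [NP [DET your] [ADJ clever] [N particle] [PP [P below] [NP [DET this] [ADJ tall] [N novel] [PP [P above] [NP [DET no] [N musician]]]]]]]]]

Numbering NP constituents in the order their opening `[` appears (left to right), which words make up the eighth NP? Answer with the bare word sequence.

your clever particle below this tall novel above no musician

The NP opening brackets appear, in order, over: "each young instrument below the stanza inside this orbit on Ada or we"; "each young instrument below the stanza inside this orbit on Ada"; "the stanza inside this orbit on Ada"; "this orbit on Ada"; "Ada"; "we"; "her"; "your clever particle below this tall novel above no musician"; "this tall novel above no musician"; "no musician". The eighth one spans "your clever particle below this tall novel above no musician".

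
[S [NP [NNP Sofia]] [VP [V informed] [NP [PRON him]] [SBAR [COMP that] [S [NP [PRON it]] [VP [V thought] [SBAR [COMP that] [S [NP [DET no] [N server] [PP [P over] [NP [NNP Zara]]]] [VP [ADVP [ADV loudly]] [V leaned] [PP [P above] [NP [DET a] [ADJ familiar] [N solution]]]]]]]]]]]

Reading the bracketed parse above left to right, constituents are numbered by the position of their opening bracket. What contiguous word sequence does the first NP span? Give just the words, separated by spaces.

Sofia

Opening `[NP` markers occur at word positions 1, 3, 5, 8, 11, 15; the first of these opens the constituent [NP Sofia].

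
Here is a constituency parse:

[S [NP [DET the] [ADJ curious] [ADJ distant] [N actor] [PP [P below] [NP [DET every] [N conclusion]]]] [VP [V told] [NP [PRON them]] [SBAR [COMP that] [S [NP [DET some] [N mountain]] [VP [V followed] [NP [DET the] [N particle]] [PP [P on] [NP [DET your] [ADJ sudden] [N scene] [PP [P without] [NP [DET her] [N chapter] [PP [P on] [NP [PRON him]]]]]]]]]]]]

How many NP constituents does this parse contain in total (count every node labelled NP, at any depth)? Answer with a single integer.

8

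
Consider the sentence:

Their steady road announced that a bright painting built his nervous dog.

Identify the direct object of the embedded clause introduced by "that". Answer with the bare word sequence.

his nervous dog

The verb of the embedded clause introduced by "that" is "built"; its direct object is the NP "his nervous dog".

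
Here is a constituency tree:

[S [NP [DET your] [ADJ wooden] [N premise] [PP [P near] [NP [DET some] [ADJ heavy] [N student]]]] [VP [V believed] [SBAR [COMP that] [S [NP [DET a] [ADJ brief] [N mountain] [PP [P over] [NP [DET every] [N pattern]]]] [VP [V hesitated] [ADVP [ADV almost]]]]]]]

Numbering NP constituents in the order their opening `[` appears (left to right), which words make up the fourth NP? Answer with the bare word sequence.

every pattern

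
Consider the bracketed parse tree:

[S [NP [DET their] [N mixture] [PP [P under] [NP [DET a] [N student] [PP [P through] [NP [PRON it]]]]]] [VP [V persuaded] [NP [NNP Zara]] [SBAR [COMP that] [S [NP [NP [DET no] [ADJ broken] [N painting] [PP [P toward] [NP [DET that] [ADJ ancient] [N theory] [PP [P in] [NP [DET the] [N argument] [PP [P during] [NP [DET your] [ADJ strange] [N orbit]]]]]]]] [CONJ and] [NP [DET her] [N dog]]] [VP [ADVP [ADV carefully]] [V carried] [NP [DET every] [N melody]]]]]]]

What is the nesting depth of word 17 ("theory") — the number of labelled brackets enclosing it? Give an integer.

9

Counting open brackets not yet closed at "theory": [S [VP [SBAR [S [NP [NP [PP [NP [N = 9.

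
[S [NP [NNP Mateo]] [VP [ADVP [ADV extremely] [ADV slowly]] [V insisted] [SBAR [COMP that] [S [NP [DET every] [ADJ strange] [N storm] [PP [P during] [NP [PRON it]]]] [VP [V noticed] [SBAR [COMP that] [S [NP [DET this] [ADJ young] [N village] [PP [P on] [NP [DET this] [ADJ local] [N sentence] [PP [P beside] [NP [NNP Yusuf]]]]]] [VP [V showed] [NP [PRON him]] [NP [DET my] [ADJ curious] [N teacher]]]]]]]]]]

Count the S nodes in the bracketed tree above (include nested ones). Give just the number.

3

Scanning left to right, an opening `[S` appears at word positions 1, 6, 13 — 3 in total.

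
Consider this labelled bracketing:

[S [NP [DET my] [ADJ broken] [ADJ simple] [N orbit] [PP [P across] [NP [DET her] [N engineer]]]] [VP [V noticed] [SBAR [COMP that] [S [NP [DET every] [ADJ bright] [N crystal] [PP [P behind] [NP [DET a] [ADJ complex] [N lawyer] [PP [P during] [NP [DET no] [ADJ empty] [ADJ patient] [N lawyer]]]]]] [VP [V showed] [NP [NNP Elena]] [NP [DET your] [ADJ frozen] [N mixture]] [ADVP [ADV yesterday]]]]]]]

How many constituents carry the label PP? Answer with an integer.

3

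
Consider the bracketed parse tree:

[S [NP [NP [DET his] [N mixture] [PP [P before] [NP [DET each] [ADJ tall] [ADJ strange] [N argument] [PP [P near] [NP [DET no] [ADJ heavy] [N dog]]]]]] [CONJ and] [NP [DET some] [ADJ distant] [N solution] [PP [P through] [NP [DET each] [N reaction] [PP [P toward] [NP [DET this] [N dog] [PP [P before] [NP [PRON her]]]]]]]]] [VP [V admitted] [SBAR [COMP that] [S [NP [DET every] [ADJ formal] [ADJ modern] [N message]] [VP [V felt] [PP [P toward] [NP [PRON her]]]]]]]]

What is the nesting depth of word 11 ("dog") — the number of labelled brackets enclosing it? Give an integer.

8

Counting open brackets not yet closed at "dog": [S [NP [NP [PP [NP [PP [NP [N = 8.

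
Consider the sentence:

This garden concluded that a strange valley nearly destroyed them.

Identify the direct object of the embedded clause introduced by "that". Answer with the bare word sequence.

them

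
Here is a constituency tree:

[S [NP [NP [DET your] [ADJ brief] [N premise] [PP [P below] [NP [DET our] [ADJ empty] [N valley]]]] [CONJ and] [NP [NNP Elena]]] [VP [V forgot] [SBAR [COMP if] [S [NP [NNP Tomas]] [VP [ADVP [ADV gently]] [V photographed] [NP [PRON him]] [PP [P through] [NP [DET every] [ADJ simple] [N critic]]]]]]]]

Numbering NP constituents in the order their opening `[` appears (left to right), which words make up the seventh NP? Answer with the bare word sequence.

every simple critic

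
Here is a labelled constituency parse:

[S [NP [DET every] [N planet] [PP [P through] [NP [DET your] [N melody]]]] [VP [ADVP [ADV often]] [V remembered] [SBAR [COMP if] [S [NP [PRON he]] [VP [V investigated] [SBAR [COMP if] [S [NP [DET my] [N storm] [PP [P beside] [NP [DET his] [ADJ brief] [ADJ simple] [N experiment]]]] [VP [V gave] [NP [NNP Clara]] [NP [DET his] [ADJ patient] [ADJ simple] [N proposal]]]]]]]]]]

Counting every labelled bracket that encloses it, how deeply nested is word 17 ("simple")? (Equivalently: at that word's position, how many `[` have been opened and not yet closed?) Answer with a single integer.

Path from the root down to the word: S → VP → SBAR → S → VP → SBAR → S → NP → PP → NP → ADJ. That is 11 enclosing brackets.

11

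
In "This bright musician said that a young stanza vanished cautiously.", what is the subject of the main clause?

The subject of the main clause is the NP immediately before the verb "said": "this bright musician".

this bright musician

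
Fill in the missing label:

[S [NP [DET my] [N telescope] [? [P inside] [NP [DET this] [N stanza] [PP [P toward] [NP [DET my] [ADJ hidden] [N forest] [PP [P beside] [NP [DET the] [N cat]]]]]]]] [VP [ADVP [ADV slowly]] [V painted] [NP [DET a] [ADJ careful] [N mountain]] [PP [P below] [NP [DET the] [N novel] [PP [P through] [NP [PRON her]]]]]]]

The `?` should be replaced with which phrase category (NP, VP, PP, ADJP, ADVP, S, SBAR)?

PP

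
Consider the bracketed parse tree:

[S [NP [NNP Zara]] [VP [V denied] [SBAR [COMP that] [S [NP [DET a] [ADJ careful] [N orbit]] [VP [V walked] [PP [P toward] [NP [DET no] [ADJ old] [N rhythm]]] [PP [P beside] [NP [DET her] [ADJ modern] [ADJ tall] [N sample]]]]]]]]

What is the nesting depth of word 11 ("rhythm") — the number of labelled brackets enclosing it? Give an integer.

8

The word sits inside N, which is inside NP, inside PP, inside VP, inside S, inside SBAR, inside VP, inside S — 8 brackets in all.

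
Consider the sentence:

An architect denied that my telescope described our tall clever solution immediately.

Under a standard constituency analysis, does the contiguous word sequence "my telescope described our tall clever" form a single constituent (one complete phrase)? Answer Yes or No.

No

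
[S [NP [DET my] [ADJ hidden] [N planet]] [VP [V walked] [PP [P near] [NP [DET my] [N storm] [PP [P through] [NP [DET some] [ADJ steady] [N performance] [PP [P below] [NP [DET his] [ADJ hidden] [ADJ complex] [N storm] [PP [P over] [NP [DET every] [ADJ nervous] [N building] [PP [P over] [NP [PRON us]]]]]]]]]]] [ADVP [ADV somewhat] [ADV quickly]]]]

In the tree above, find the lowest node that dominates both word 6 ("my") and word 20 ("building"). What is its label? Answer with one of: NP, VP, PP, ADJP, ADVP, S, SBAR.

NP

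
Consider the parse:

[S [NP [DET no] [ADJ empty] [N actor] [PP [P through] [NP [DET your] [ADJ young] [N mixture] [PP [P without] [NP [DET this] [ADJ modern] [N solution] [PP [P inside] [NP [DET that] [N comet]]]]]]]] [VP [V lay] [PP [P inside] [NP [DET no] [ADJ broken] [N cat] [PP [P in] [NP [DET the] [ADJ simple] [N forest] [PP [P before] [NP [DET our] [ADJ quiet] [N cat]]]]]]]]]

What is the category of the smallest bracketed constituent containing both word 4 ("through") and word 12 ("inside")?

Both words fall inside [PP through your young mixture without this modern solution inside that comet] (words 4–14), and no smaller constituent contains them both. Label: PP.

PP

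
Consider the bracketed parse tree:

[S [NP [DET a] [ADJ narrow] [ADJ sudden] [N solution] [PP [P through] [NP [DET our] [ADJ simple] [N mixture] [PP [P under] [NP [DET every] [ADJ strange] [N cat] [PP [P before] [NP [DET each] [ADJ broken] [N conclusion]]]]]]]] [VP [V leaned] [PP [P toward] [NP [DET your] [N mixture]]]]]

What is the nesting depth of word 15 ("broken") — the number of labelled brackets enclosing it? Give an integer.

Counting open brackets not yet closed at "broken": [S [NP [PP [NP [PP [NP [PP [NP [ADJ = 9.

9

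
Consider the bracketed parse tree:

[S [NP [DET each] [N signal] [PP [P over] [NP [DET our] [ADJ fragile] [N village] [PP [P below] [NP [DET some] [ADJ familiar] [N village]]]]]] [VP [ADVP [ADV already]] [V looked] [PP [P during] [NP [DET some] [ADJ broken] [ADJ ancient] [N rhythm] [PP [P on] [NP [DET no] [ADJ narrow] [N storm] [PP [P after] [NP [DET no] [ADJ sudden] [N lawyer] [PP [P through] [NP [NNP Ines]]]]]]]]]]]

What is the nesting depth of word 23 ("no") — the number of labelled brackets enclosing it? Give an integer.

9

Path from the root down to the word: S → VP → PP → NP → PP → NP → PP → NP → DET. That is 9 enclosing brackets.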